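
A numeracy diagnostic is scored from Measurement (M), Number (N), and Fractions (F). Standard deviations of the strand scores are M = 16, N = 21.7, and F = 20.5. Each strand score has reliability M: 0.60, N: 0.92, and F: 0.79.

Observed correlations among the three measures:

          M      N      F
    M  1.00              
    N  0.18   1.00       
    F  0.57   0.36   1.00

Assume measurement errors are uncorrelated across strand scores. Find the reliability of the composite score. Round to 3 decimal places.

0.884

Var(M+N+F) = 16² + 21.7² + 20.5² + 2·[16·21.7·0.18 + 16·20.5·0.57 + 21.7·20.5·0.36] = 1147.14 + 819.204 = 1966.34.
Because errors are independent across components, Cov(Tᵢ,Tⱼ) = Cov(Xᵢ,Xⱼ); the off-diagonal part of the true-score variance is the same as above.
True-score variance = [16²·0.60 + 21.7²·0.92 + 20.5²·0.79] + 819.204 = 918.816 + 819.204 = 1738.02.
Reliability = 1738.02 / 1966.34 = 0.884.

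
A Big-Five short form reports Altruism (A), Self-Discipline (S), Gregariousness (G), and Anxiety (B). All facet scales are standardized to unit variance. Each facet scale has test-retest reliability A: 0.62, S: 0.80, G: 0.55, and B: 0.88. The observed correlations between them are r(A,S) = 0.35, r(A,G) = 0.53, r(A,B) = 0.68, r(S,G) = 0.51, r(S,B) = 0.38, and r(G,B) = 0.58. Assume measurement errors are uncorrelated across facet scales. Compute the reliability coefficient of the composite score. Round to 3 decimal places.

0.886

Var(A+S+G+B) = 4 + 2·[0.35 + 0.53 + 0.68 + 0.51 + 0.38 + 0.58] = 4 + 6.06 = 10.06.
With uncorrelated errors the cross-covariances are all true-score covariance, so they carry over unchanged; only the diagonal terms shrink to ρᵢσᵢ².
True-score variance = [0.62 + 0.80 + 0.55 + 0.88] + 6.06 = 2.85 + 6.06 = 8.91.
Reliability = 8.91 / 10.06 = 0.886.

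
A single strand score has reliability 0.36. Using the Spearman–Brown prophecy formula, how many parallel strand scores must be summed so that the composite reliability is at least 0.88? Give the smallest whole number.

14

k ≥ ρ*(1−ρ₁)/(ρ₁(1−ρ*)) = 0.88·0.64 / (0.36·0.12) = 13.037.
Smallest integer k = 14.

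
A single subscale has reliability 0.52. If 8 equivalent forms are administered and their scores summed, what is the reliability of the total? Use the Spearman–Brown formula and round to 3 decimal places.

ρ_k = kρ / (1 + (k−1)ρ) = 8·0.52 / (1 + 7·0.52) = 4.160 / 4.640 = 0.897.

0.897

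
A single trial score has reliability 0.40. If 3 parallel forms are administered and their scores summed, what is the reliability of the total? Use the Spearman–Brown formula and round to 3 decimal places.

ρ_k = kρ / (1 + (k−1)ρ) = 3·0.40 / (1 + 2·0.40) = 1.200 / 1.800 = 0.667.

0.667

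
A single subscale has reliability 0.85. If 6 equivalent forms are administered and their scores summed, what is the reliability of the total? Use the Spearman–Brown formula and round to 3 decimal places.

ρ_k = kρ / (1 + (k−1)ρ) = 6·0.85 / (1 + 5·0.85) = 5.100 / 5.250 = 0.971.

0.971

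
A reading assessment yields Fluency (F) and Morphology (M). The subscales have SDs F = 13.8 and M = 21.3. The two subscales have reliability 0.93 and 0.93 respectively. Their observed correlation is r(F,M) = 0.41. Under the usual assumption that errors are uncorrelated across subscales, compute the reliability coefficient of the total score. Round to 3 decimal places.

0.949

Var(F+M) = 13.8² + 21.3² + 2·[13.8·21.3·0.41] = 644.13 + 241.031 = 885.161.
With uncorrelated errors the cross-covariances are all true-score covariance, so they carry over unchanged; only the diagonal terms shrink to ρᵢσᵢ².
True-score variance = [13.8²·0.93 + 21.3²·0.93] + 241.031 = 599.041 + 241.031 = 840.072.
Reliability = 840.072 / 885.161 = 0.949.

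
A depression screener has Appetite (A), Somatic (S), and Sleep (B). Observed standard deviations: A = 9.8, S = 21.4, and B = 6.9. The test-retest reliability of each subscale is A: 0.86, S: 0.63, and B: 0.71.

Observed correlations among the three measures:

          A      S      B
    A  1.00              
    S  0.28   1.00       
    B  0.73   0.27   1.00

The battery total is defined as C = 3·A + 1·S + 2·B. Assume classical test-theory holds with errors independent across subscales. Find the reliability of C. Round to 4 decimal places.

0.8679

Var(C) = 3²·9.8² + 21.4² + 2²·6.9² + 2·[3·9.8·21.4·0.28 + 6·9.8·6.9·0.73 + 2·21.4·6.9·0.27] = 1512.76 + 1104.15 = 2616.91.
With uncorrelated errors the cross-covariances are all true-score covariance, so they carry over unchanged; only the diagonal terms shrink to ρᵢσᵢ².
True-score variance = [3²·9.8²·0.86 + 21.4²·0.63 + 2²·6.9²·0.71] + 1104.15 = 1167.08 + 1104.15 = 2271.23.
Reliability = 2271.23 / 2616.91 = 0.8679.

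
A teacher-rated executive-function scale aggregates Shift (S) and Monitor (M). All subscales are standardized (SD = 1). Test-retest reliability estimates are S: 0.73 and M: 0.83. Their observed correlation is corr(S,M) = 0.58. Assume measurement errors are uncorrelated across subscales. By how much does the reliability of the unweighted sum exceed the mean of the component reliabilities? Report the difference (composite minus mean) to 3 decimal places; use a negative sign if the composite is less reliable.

0.081

Var(sum) = 2 + 1.16 = 3.16; true-score variance = 1.56 + 1.16 = 2.72; composite reliability = 0.8608.
Mean component reliability = 0.7800.
Difference = 0.8608 − 0.7800 = 0.081.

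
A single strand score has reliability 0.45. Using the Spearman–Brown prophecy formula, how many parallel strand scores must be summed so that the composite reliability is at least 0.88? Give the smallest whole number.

k ≥ ρ*(1−ρ₁)/(ρ₁(1−ρ*)) = 0.88·0.55 / (0.45·0.12) = 8.963.
Smallest integer k = 9.

9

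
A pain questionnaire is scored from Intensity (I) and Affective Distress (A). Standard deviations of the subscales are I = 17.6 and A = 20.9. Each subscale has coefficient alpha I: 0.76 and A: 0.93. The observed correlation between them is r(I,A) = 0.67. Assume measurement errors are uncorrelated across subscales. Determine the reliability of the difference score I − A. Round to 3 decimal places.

Var(I−A) = 17.6² + 20.9² − 2·17.6·20.9·0.67 = 746.57 − 492.906 = 253.664.
Because errors are independent across components, Cov(Tᵢ,Tⱼ) = Cov(Xᵢ,Xⱼ); the off-diagonal part of the true-score variance is the same as above.
True-score variance = [17.6²·0.76 + 20.9²·0.93] − 492.906 = 641.651 − 492.906 = 148.745.
Reliability = 148.745 / 253.664 = 0.586.

0.586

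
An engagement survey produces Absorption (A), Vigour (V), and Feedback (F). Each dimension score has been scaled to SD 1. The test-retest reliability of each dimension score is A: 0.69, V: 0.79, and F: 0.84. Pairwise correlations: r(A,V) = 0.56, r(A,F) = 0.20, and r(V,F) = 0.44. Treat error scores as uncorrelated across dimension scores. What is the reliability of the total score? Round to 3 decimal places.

Var(A+V+F) = 3 + 2·[0.56 + 0.20 + 0.44] = 3 + 2.4 = 5.4.
Under uncorrelated errors the observed covariances equal the true-score covariances, so only the own-variance terms attenuate.
True-score variance = [0.69 + 0.79 + 0.84] + 2.4 = 2.32 + 2.4 = 4.72.
Reliability = 4.72 / 5.4 = 0.874.

0.874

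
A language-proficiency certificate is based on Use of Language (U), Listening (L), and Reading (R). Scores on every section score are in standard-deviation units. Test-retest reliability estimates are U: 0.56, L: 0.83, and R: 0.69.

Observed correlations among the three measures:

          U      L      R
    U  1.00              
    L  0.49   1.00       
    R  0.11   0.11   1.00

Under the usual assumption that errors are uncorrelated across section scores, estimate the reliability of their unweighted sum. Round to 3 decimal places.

0.792

Var(U+L+R) = 3 + 2·[0.49 + 0.11 + 0.11] = 3 + 1.42 = 4.42.
With uncorrelated errors the cross-covariances are all true-score covariance, so they carry over unchanged; only the diagonal terms shrink to ρᵢσᵢ².
True-score variance = [0.56 + 0.83 + 0.69] + 1.42 = 2.08 + 1.42 = 3.5.
Reliability = 3.5 / 4.42 = 0.792.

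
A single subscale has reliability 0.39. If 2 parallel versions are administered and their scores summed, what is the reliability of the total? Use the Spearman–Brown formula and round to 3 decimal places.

ρ_k = kρ / (1 + (k−1)ρ) = 2·0.39 / (1 + 1·0.39) = 0.780 / 1.390 = 0.561.

0.561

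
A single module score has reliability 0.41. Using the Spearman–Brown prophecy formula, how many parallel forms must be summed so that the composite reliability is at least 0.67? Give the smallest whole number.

k ≥ ρ*(1−ρ₁)/(ρ₁(1−ρ*)) = 0.67·0.59 / (0.41·0.33) = 2.922.
Smallest integer k = 3.

3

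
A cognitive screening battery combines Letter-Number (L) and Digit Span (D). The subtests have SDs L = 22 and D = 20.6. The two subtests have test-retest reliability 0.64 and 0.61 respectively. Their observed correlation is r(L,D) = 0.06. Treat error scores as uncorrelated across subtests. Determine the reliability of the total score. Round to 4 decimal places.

0.6471

Var(L+D) = 22² + 20.6² + 2·[22·20.6·0.06] = 908.36 + 54.384 = 962.744.
With uncorrelated errors the cross-covariances are all true-score covariance, so they carry over unchanged; only the diagonal terms shrink to ρᵢσᵢ².
True-score variance = [22²·0.64 + 20.6²·0.61] + 54.384 = 568.62 + 54.384 = 623.004.
Reliability = 623.004 / 962.744 = 0.6471.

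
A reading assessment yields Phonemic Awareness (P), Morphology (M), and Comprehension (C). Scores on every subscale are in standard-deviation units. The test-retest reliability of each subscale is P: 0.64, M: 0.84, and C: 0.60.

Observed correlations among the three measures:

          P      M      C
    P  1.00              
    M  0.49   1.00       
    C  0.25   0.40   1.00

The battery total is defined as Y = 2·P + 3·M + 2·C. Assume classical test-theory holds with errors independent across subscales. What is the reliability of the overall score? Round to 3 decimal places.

0.849

Var(Y) = 2² + 3² + 2² + 2·[6·0.49 + 4·0.25 + 6·0.40] = 17 + 12.68 = 29.68.
Because errors are independent across components, Cov(Tᵢ,Tⱼ) = Cov(Xᵢ,Xⱼ); the off-diagonal part of the true-score variance is the same as above.
True-score variance = [2²·0.64 + 3²·0.84 + 2²·0.60] + 12.68 = 12.52 + 12.68 = 25.2.
Reliability = 25.2 / 29.68 = 0.849.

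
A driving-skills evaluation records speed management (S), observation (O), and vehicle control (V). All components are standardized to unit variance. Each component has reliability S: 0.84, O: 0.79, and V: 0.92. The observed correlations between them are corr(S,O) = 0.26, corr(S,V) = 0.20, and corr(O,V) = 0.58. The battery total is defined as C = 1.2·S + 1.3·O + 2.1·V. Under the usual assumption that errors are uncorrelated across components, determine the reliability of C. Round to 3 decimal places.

0.925

Var(C) = 1.2² + 1.3² + 2.1² + 2·[1.56·0.26 + 2.52·0.20 + 2.73·0.58] = 7.54 + 4.986 = 12.526.
Under uncorrelated errors the observed covariances equal the true-score covariances, so only the own-variance terms attenuate.
True-score variance = [1.2²·0.84 + 1.3²·0.79 + 2.1²·0.92] + 4.986 = 6.6019 + 4.986 = 11.5879.
Reliability = 11.5879 / 12.526 = 0.925.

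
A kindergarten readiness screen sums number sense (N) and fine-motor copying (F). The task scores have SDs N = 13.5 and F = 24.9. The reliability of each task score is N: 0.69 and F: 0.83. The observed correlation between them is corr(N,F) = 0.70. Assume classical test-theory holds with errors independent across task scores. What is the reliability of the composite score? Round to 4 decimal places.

0.8728

Var(N+F) = 13.5² + 24.9² + 2·[13.5·24.9·0.70] = 802.26 + 470.61 = 1272.87.
With uncorrelated errors the cross-covariances are all true-score covariance, so they carry over unchanged; only the diagonal terms shrink to ρᵢσᵢ².
True-score variance = [13.5²·0.69 + 24.9²·0.83] + 470.61 = 640.361 + 470.61 = 1110.97.
Reliability = 1110.97 / 1272.87 = 0.8728.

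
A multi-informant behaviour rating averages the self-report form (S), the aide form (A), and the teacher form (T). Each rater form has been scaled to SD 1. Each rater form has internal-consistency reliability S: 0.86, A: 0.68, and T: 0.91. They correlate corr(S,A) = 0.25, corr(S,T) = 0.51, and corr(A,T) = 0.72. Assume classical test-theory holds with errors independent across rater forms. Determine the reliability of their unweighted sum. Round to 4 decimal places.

Var(S+A+T) = 3 + 2·[0.25 + 0.51 + 0.72] = 3 + 2.96 = 5.96.
Under uncorrelated errors the observed covariances equal the true-score covariances, so only the own-variance terms attenuate.
True-score variance = [0.86 + 0.68 + 0.91] + 2.96 = 2.45 + 2.96 = 5.41.
Reliability = 5.41 / 5.96 = 0.9077.

0.9077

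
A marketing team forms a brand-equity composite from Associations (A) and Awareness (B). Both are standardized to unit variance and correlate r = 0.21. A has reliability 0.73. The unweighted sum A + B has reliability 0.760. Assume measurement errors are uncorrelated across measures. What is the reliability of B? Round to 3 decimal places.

0.689

Var(A+B) = 2 + 2·0.21 = 2.420.
True-score variance = ρ_A + ρ_B + 2·0.21, so 0.760 = (0.73 + ρ_B + 0.42) / 2.420.
ρ_B = 0.760·2.420 − 0.73 − 0.42 = 0.689.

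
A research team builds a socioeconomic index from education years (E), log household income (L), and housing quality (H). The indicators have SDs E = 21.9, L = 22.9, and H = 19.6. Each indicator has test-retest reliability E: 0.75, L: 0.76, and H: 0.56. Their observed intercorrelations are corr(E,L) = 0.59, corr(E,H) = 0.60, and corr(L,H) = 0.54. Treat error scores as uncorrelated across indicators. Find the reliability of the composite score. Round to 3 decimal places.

Var(E+L+H) = 21.9² + 22.9² + 19.6² + 2·[21.9·22.9·0.59 + 21.9·19.6·0.60 + 22.9·19.6·0.54] = 1388.18 + 1591.62 = 2979.8.
Under uncorrelated errors the observed covariances equal the true-score covariances, so only the own-variance terms attenuate.
True-score variance = [21.9²·0.75 + 22.9²·0.76 + 19.6²·0.56] + 1591.62 = 973.389 + 1591.62 = 2565.01.
Reliability = 2565.01 / 2979.8 = 0.861.

0.861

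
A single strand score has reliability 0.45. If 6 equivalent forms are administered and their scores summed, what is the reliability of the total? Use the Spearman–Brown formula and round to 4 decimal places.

0.8308

ρ_k = kρ / (1 + (k−1)ρ) = 6·0.45 / (1 + 5·0.45) = 2.700 / 3.250 = 0.8308.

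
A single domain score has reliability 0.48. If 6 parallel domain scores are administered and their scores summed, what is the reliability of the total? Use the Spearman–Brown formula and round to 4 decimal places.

0.8471

ρ_k = kρ / (1 + (k−1)ρ) = 6·0.48 / (1 + 5·0.48) = 2.880 / 3.400 = 0.8471.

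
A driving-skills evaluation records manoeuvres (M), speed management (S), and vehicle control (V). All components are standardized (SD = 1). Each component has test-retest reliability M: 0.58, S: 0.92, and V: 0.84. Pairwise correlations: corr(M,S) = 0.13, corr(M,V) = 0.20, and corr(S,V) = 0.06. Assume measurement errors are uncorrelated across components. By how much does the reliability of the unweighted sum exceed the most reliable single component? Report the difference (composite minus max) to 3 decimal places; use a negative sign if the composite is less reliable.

-0.095

Var(sum) = 3 + 0.78 = 3.78; true-score variance = 2.34 + 0.78 = 3.12; composite reliability = 0.8254.
Max component reliability = 0.9200.
Difference = 0.8254 − 0.9200 = -0.095.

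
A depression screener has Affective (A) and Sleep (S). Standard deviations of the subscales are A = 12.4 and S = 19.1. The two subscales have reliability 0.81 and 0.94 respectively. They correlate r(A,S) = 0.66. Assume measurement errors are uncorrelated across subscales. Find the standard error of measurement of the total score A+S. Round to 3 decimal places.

7.149

Var(total) = 518.57 + 312.629 = 831.199.
True-score variance = 467.467 + 312.629 = 780.096, so reliability = 0.9385.
Error variance = 831.199 − 780.096 = 51.103; SEM = √51.103 = 7.149.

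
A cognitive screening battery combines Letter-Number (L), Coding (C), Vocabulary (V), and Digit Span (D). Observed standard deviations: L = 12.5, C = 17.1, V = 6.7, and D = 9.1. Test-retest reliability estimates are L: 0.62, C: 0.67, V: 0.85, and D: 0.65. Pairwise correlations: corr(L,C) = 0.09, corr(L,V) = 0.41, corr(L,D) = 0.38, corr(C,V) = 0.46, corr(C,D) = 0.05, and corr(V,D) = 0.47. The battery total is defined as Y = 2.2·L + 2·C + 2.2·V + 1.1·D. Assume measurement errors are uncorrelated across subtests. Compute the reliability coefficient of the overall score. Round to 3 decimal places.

0.794

Var(Y) = 2.2²·12.5² + 2²·17.1² + 2.2²·6.7² + 1.1²·9.1² + 2·[4.4·12.5·17.1·0.09 + 4.84·12.5·6.7·0.41 + 2.42·12.5·9.1·0.38 + 4.4·17.1·6.7·0.46 + 2.2·17.1·9.1·0.05 + 2.42·6.7·9.1·0.47] = 2243.36 + 1347.59 = 3590.95.
Because errors are independent across components, Cov(Tᵢ,Tⱼ) = Cov(Xᵢ,Xⱼ); the off-diagonal part of the true-score variance is the same as above.
True-score variance = [2.2²·12.5²·0.62 + 2²·17.1²·0.67 + 2.2²·6.7²·0.85 + 1.1²·9.1²·0.65] + 1347.59 = 1502.34 + 1347.59 = 2849.94.
Reliability = 2849.94 / 3590.95 = 0.794.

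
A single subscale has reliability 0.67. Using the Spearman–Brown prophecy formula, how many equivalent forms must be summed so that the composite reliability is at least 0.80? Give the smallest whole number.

k ≥ ρ*(1−ρ₁)/(ρ₁(1−ρ*)) = 0.80·0.33 / (0.67·0.20) = 1.970.
Smallest integer k = 2.

2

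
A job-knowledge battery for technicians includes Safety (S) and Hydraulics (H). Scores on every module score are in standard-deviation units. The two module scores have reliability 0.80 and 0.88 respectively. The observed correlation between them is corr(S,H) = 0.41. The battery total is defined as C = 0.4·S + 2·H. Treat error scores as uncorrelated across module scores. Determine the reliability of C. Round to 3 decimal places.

Var(C) = 0.4² + 2² + 2·[0.8·0.41] = 4.16 + 0.656 = 4.816.
Under uncorrelated errors the observed covariances equal the true-score covariances, so only the own-variance terms attenuate.
True-score variance = [0.4²·0.80 + 2²·0.88] + 0.656 = 3.648 + 0.656 = 4.304.
Reliability = 4.304 / 4.816 = 0.894.

0.894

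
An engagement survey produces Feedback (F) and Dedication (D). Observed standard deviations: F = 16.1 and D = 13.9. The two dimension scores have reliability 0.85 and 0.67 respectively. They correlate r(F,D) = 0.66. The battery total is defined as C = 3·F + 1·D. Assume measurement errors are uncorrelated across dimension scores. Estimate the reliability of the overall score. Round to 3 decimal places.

Var(C) = 3²·16.1² + 13.9² + 2·[3·16.1·13.9·0.66] = 2526.1 + 886.208 = 3412.31.
With uncorrelated errors the cross-covariances are all true-score covariance, so they carry over unchanged; only the diagonal terms shrink to ρᵢσᵢ².
True-score variance = [3²·16.1²·0.85 + 13.9²·0.67] + 886.208 = 2112.41 + 886.208 = 2998.62.
Reliability = 2998.62 / 3412.31 = 0.879.

0.879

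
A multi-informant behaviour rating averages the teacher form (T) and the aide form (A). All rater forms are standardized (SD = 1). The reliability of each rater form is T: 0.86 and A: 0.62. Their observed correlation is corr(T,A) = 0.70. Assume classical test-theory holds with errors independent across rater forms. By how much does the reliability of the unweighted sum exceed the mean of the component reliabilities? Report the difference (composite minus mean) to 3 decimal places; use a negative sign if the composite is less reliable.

0.107

Var(sum) = 2 + 1.4 = 3.4; true-score variance = 1.48 + 1.4 = 2.88; composite reliability = 0.8471.
Mean component reliability = 0.7400.
Difference = 0.8471 − 0.7400 = 0.107.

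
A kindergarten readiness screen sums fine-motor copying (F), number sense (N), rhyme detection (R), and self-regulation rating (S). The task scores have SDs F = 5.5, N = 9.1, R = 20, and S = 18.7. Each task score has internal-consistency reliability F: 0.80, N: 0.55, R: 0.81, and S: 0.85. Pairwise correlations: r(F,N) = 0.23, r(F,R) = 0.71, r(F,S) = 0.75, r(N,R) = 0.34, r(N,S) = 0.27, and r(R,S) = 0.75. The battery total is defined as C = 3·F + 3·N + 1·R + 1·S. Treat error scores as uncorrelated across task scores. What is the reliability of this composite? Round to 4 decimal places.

0.8740

Var(C) = 3²·5.5² + 3²·9.1² + 20² + 18.7² + 2·[9·5.5·9.1·0.23 + 3·5.5·20·0.71 + 3·5.5·18.7·0.75 + 3·9.1·20·0.34 + 3·9.1·18.7·0.27 + 20·18.7·0.75] = 1767.23 + 2346.59 = 4113.82.
With uncorrelated errors the cross-covariances are all true-score covariance, so they carry over unchanged; only the diagonal terms shrink to ρᵢσᵢ².
True-score variance = [3²·5.5²·0.80 + 3²·9.1²·0.55 + 20²·0.81 + 18.7²·0.85] + 2346.59 = 1248.95 + 2346.59 = 3595.53.
Reliability = 3595.53 / 4113.82 = 0.8740.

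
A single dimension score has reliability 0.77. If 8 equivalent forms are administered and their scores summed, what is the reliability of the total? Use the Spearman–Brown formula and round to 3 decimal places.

ρ_k = kρ / (1 + (k−1)ρ) = 8·0.77 / (1 + 7·0.77) = 6.160 / 6.390 = 0.964.

0.964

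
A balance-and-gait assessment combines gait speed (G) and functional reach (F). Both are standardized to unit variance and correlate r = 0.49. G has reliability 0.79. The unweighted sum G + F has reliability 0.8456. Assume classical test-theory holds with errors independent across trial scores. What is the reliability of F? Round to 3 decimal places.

0.750

Var(G+F) = 2 + 2·0.49 = 2.980.
True-score variance = ρ_G + ρ_F + 2·0.49, so 0.8456 = (0.79 + ρ_F + 0.98) / 2.980.
ρ_F = 0.8456·2.980 − 0.79 − 0.98 = 0.750.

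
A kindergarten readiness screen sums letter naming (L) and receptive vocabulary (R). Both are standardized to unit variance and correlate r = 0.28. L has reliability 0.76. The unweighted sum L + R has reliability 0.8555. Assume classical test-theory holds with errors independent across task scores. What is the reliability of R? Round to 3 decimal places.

0.870

Var(L+R) = 2 + 2·0.28 = 2.560.
True-score variance = ρ_L + ρ_R + 2·0.28, so 0.8555 = (0.76 + ρ_R + 0.56) / 2.560.
ρ_R = 0.8555·2.560 − 0.76 − 0.56 = 0.870.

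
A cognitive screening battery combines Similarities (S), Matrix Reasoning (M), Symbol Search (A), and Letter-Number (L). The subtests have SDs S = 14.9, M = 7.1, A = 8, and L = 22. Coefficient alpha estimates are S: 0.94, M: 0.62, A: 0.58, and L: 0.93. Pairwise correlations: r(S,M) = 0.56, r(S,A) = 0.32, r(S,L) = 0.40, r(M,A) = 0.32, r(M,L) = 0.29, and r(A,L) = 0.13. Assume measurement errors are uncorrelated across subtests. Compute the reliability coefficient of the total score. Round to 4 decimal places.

Var(S+M+A+L) = 14.9² + 7.1² + 8² + 22² + 2·[14.9·7.1·0.56 + 14.9·8·0.32 + 14.9·22·0.40 + 7.1·8·0.32 + 7.1·22·0.29 + 8·22·0.13] = 820.42 + 629.721 = 1450.14.
With uncorrelated errors the cross-covariances are all true-score covariance, so they carry over unchanged; only the diagonal terms shrink to ρᵢσᵢ².
True-score variance = [14.9²·0.94 + 7.1²·0.62 + 8²·0.58 + 22²·0.93] + 629.721 = 727.184 + 629.721 = 1356.9.
Reliability = 1356.9 / 1450.14 = 0.9357.

0.9357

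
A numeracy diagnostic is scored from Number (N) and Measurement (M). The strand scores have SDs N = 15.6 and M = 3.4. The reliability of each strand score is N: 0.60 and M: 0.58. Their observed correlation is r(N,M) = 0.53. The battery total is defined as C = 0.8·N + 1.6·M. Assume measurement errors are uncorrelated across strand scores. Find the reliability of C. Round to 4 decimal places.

Var(C) = 0.8²·15.6² + 1.6²·3.4² + 2·[1.28·15.6·3.4·0.53] = 185.344 + 71.9647 = 257.309.
Under uncorrelated errors the observed covariances equal the true-score covariances, so only the own-variance terms attenuate.
True-score variance = [0.8²·15.6²·0.60 + 1.6²·3.4²·0.58] + 71.9647 = 110.615 + 71.9647 = 182.579.
Reliability = 182.579 / 257.309 = 0.7096.

0.7096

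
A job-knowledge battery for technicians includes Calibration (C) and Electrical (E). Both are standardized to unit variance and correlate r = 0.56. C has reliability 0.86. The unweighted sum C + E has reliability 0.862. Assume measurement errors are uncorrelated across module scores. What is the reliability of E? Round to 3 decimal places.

0.709

Var(C+E) = 2 + 2·0.56 = 3.120.
True-score variance = ρ_C + ρ_E + 2·0.56, so 0.862 = (0.86 + ρ_E + 1.12) / 3.120.
ρ_E = 0.862·3.120 − 0.86 − 1.12 = 0.709.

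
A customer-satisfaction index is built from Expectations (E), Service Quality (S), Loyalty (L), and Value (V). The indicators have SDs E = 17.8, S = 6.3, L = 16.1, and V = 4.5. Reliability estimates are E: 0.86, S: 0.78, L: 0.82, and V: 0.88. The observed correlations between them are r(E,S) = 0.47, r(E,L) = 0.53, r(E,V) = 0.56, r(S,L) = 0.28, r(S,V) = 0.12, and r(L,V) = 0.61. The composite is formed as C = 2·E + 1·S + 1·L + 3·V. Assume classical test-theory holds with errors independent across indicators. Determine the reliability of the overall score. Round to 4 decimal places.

Var(C) = 2²·17.8² + 6.3² + 16.1² + 3²·4.5² + 2·[2·17.8·6.3·0.47 + 2·17.8·16.1·0.53 + 6·17.8·4.5·0.56 + 6.3·16.1·0.28 + 3·6.3·4.5·0.12 + 3·16.1·4.5·0.61] = 1748.51 + 1699.02 = 3447.53.
Under uncorrelated errors the observed covariances equal the true-score covariances, so only the own-variance terms attenuate.
True-score variance = [2²·17.8²·0.86 + 6.3²·0.78 + 16.1²·0.82 + 3²·4.5²·0.88] + 1699.02 = 1493.82 + 1699.02 = 3192.84.
Reliability = 3192.84 / 3447.53 = 0.9261.

0.9261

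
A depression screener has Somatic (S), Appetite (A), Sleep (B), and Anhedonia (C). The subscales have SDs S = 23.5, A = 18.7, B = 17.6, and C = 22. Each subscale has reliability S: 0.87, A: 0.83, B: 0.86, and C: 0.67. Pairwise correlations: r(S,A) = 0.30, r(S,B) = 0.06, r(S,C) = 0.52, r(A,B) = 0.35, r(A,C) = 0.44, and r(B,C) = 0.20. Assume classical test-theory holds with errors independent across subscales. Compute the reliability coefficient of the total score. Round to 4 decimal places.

Var(S+A+B+C) = 23.5² + 18.7² + 17.6² + 22² + 2·[23.5·18.7·0.30 + 23.5·17.6·0.06 + 23.5·22·0.52 + 18.7·17.6·0.35 + 18.7·22·0.44 + 17.6·22·0.20] = 1695.7 + 1598.28 = 3293.98.
Under uncorrelated errors the observed covariances equal the true-score covariances, so only the own-variance terms attenuate.
True-score variance = [23.5²·0.87 + 18.7²·0.83 + 17.6²·0.86 + 22²·0.67] + 1598.28 = 1361.37 + 1598.28 = 2959.65.
Reliability = 2959.65 / 3293.98 = 0.8985.

0.8985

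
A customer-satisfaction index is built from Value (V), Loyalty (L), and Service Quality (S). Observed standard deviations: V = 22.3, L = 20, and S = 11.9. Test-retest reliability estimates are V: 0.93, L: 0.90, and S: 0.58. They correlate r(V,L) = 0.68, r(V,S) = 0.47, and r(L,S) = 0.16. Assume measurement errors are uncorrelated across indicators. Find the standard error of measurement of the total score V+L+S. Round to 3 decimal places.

Var(total) = 1038.9 + 932.168 = 1971.07.
True-score variance = 904.614 + 932.168 = 1836.78, so reliability = 0.9319.
Error variance = 1971.07 − 1836.78 = 134.287; SEM = √134.287 = 11.588.

11.588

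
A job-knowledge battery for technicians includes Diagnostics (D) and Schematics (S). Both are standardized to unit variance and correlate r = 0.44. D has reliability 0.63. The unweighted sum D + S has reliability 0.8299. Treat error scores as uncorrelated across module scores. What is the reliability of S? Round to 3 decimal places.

0.880

Var(D+S) = 2 + 2·0.44 = 2.880.
True-score variance = ρ_D + ρ_S + 2·0.44, so 0.8299 = (0.63 + ρ_S + 0.88) / 2.880.
ρ_S = 0.8299·2.880 − 0.63 − 0.88 = 0.880.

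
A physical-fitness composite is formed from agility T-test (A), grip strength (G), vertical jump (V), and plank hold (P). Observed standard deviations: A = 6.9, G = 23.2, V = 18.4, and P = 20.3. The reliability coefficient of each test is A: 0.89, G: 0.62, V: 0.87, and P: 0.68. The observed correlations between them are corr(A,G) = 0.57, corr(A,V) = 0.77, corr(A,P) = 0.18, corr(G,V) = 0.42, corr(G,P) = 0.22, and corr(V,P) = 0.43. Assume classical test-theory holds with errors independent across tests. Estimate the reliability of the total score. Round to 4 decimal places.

Var(A+G+V+P) = 6.9² + 23.2² + 18.4² + 20.3² + 2·[6.9·23.2·0.57 + 6.9·18.4·0.77 + 6.9·20.3·0.18 + 23.2·18.4·0.42 + 23.2·20.3·0.22 + 18.4·20.3·0.43] = 1336.5 + 1315.46 = 2651.96.
Because errors are independent across components, Cov(Tᵢ,Tⱼ) = Cov(Xᵢ,Xⱼ); the off-diagonal part of the true-score variance is the same as above.
True-score variance = [6.9²·0.89 + 23.2²·0.62 + 18.4²·0.87 + 20.3²·0.68] + 1315.46 = 950.85 + 1315.46 = 2266.31.
Reliability = 2266.31 / 2651.96 = 0.8546.

0.8546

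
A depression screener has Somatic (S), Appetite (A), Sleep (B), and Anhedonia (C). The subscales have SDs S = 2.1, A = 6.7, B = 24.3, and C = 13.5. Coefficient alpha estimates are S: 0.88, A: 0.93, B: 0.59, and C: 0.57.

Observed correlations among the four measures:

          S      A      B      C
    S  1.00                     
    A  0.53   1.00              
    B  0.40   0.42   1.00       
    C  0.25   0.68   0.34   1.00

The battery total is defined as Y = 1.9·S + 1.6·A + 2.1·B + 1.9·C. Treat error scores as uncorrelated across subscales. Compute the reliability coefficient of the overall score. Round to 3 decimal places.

Var(Y) = 1.9²·2.1² + 1.6²·6.7² + 2.1²·24.3² + 1.9²·13.5² + 2·[3.04·2.1·6.7·0.53 + 3.99·2.1·24.3·0.40 + 3.61·2.1·13.5·0.25 + 3.36·6.7·24.3·0.42 + 3.04·6.7·13.5·0.68 + 3.99·24.3·13.5·0.34] = 3392.82 + 1982.94 = 5375.76.
With uncorrelated errors the cross-covariances are all true-score covariance, so they carry over unchanged; only the diagonal terms shrink to ρᵢσᵢ².
True-score variance = [1.9²·2.1²·0.88 + 1.6²·6.7²·0.93 + 2.1²·24.3²·0.59 + 1.9²·13.5²·0.57] + 1982.94 = 2032.3 + 1982.94 = 4015.23.
Reliability = 4015.23 / 5375.76 = 0.747.

0.747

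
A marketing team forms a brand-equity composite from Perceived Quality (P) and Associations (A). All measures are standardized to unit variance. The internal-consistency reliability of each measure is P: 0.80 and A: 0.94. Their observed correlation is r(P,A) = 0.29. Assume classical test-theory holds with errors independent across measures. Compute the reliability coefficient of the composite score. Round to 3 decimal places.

0.899

Var(P+A) = 2 + 2·[0.29] = 2 + 0.58 = 2.58.
Under uncorrelated errors the observed covariances equal the true-score covariances, so only the own-variance terms attenuate.
True-score variance = [0.80 + 0.94] + 0.58 = 1.74 + 0.58 = 2.32.
Reliability = 2.32 / 2.58 = 0.899.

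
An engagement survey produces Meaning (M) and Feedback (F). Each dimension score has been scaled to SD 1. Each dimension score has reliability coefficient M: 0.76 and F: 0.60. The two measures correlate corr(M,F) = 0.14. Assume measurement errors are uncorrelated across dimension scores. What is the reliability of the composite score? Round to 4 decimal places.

0.7193

Var(M+F) = 2 + 2·[0.14] = 2 + 0.28 = 2.28.
Under uncorrelated errors the observed covariances equal the true-score covariances, so only the own-variance terms attenuate.
True-score variance = [0.76 + 0.60] + 0.28 = 1.36 + 0.28 = 1.64.
Reliability = 1.64 / 2.28 = 0.7193.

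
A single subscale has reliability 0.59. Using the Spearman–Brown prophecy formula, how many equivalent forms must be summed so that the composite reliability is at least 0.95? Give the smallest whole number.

14

k ≥ ρ*(1−ρ₁)/(ρ₁(1−ρ*)) = 0.95·0.41 / (0.59·0.05) = 13.203.
Smallest integer k = 14.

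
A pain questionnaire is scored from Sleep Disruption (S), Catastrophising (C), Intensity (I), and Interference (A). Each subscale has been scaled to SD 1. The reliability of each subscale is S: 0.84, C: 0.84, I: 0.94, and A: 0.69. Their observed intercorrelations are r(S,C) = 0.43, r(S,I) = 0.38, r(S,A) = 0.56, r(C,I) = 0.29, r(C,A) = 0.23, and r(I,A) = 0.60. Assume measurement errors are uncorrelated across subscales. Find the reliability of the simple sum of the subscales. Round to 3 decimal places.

0.923

Var(S+C+I+A) = 4 + 2·[0.43 + 0.38 + 0.56 + 0.29 + 0.23 + 0.60] = 4 + 4.98 = 8.98.
Under uncorrelated errors the observed covariances equal the true-score covariances, so only the own-variance terms attenuate.
True-score variance = [0.84 + 0.84 + 0.94 + 0.69] + 4.98 = 3.31 + 4.98 = 8.29.
Reliability = 8.29 / 8.98 = 0.923.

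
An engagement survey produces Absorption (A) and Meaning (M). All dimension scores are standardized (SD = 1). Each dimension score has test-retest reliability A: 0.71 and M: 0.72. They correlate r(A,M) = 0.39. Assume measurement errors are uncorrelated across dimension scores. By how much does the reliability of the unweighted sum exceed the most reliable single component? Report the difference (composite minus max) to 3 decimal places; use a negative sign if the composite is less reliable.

0.075

Var(sum) = 2 + 0.78 = 2.78; true-score variance = 1.43 + 0.78 = 2.21; composite reliability = 0.7950.
Max component reliability = 0.7200.
Difference = 0.7950 − 0.7200 = 0.075.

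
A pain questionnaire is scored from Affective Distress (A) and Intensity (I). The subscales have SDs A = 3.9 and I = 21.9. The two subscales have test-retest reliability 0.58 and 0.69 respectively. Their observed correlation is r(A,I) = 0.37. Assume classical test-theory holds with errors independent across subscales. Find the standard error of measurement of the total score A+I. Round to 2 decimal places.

Var(total) = 494.82 + 63.2034 = 558.023.
True-score variance = 339.753 + 63.2034 = 402.956, so reliability = 0.7221.
Error variance = 558.023 − 402.956 = 155.067; SEM = √155.067 = 12.45.

12.45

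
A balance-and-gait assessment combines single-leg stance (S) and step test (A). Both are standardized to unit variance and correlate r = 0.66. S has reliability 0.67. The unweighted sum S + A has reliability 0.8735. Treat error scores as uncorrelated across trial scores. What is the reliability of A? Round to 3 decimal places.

Var(S+A) = 2 + 2·0.66 = 3.320.
True-score variance = ρ_S + ρ_A + 2·0.66, so 0.8735 = (0.67 + ρ_A + 1.32) / 3.320.
ρ_A = 0.8735·3.320 − 0.67 − 1.32 = 0.910.

0.910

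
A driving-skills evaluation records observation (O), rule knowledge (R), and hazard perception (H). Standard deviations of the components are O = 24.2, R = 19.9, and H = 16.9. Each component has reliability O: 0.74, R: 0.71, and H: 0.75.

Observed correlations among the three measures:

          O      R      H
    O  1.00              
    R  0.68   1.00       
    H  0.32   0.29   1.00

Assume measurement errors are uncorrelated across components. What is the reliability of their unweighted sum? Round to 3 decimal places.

Var(O+R+H) = 24.2² + 19.9² + 16.9² + 2·[24.2·19.9·0.68 + 24.2·16.9·0.32 + 19.9·16.9·0.29] = 1267.26 + 1111.76 = 2379.02.
With uncorrelated errors the cross-covariances are all true-score covariance, so they carry over unchanged; only the diagonal terms shrink to ρᵢσᵢ².
True-score variance = [24.2²·0.74 + 19.9²·0.71 + 16.9²·0.75] + 1111.76 = 928.748 + 1111.76 = 2040.5.
Reliability = 2040.5 / 2379.02 = 0.858.

0.858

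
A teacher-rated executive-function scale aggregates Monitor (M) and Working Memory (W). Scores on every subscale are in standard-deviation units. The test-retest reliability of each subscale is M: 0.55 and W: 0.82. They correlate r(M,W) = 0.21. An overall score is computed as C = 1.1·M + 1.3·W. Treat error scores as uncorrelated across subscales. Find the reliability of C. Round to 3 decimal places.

0.758

Var(C) = 1.1² + 1.3² + 2·[1.43·0.21] = 2.9 + 0.6006 = 3.5006.
Under uncorrelated errors the observed covariances equal the true-score covariances, so only the own-variance terms attenuate.
True-score variance = [1.1²·0.55 + 1.3²·0.82] + 0.6006 = 2.0513 + 0.6006 = 2.6519.
Reliability = 2.6519 / 3.5006 = 0.758.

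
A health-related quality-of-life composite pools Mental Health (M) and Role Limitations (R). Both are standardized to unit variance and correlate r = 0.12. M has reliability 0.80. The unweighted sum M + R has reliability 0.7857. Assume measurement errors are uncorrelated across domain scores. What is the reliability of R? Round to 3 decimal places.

Var(M+R) = 2 + 2·0.12 = 2.240.
True-score variance = ρ_M + ρ_R + 2·0.12, so 0.7857 = (0.80 + ρ_R + 0.24) / 2.240.
ρ_R = 0.7857·2.240 − 0.80 − 0.24 = 0.720.

0.720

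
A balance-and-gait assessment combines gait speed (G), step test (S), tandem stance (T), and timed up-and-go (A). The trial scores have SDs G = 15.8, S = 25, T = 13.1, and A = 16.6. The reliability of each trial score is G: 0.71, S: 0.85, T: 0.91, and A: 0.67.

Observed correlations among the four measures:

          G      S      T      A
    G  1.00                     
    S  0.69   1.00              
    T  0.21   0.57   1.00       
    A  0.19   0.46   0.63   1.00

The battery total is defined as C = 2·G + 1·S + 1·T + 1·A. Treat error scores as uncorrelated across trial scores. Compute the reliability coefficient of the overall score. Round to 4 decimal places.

0.8927

Var(C) = 2²·15.8² + 25² + 13.1² + 16.6² + 2·[2·15.8·25·0.69 + 2·15.8·13.1·0.21 + 2·15.8·16.6·0.19 + 25·13.1·0.57 + 25·16.6·0.46 + 13.1·16.6·0.63] = 2070.73 + 2492.55 = 4563.28.
With uncorrelated errors the cross-covariances are all true-score covariance, so they carry over unchanged; only the diagonal terms shrink to ρᵢσᵢ².
True-score variance = [2²·15.8²·0.71 + 25²·0.85 + 13.1²·0.91 + 16.6²·0.67] + 2492.55 = 1581.02 + 2492.55 = 4073.56.
Reliability = 4073.56 / 4563.28 = 0.8927.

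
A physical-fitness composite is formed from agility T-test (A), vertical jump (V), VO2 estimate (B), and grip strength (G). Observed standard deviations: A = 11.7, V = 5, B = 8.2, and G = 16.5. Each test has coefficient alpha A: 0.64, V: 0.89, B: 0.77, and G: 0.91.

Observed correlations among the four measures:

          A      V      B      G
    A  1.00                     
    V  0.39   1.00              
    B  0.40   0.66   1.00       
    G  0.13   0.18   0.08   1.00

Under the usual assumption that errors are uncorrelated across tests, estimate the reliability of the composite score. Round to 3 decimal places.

Var(A+V+B+G) = 11.7² + 5² + 8.2² + 16.5² + 2·[11.7·5·0.39 + 11.7·8.2·0.40 + 11.7·16.5·0.13 + 5·8.2·0.66 + 5·16.5·0.18 + 8.2·16.5·0.08] = 501.38 + 278.043 = 779.423.
Because errors are independent across components, Cov(Tᵢ,Tⱼ) = Cov(Xᵢ,Xⱼ); the off-diagonal part of the true-score variance is the same as above.
True-score variance = [11.7²·0.64 + 5²·0.89 + 8.2²·0.77 + 16.5²·0.91] + 278.043 = 409.382 + 278.043 = 687.425.
Reliability = 687.425 / 779.423 = 0.882.

0.882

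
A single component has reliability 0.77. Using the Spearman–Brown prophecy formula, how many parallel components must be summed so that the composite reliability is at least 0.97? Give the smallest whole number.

10

k ≥ ρ*(1−ρ₁)/(ρ₁(1−ρ*)) = 0.97·0.23 / (0.77·0.03) = 9.658.
Smallest integer k = 10.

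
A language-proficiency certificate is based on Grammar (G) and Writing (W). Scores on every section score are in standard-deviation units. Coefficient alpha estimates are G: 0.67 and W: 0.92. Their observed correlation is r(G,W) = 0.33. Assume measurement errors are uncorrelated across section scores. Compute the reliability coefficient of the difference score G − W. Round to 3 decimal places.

Var(G−W) = 1 + 1 − 2·0.33 = 2 − 0.66 = 1.34.
Under uncorrelated errors the observed covariances equal the true-score covariances, so only the own-variance terms attenuate.
True-score variance = [0.67 + 0.92] − 0.66 = 1.59 − 0.66 = 0.93.
Reliability = 0.93 / 1.34 = 0.694.

0.694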